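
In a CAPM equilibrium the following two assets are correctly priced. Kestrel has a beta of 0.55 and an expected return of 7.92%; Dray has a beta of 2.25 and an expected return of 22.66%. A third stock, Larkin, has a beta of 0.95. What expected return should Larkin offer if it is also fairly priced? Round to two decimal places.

11.39%

MRP (SML slope) = (22.66% − 7.92%) / (2.25 − 0.55) = 14.74% / 1.70 = 8.6706%
R_f (intercept) = 7.92% − 0.55 × 8.6706% = 3.1512%
E(R_Larkin) = R_f + β × MRP = 3.1512% + 0.95 × 8.6706% = 11.39%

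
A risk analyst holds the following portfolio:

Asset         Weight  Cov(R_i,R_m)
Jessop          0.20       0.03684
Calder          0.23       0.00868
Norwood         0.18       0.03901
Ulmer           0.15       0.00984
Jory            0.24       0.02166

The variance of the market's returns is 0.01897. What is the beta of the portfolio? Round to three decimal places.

β_Jessop = 0.03684 / 0.01897 = 1.9420
β_Calder = 0.00868 / 0.01897 = 0.4576
β_Norwood = 0.03901 / 0.01897 = 2.0564
β_Ulmer = 0.00984 / 0.01897 = 0.5187
β_Jory = 0.02166 / 0.01897 = 1.1418
β_P = Σ w_i β_i = 0.20×1.9420 + 0.23×0.4576 + 0.18×2.0564 + 0.15×0.5187 + 0.24×1.1418 = 1.2156

1.216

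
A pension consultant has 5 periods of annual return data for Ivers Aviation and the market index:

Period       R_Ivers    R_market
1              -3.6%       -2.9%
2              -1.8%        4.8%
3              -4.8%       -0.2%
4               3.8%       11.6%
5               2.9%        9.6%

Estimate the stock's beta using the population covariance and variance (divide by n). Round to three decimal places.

Mean R_i = (-3.6 − 1.8 − 4.8 + 3.8 + 2.9) / 5 = -0.7000%
Mean R_m = (-2.9 + 4.8 − 0.2 + 11.6 + 9.6) / 5 = 4.5800%
Σ(R_i − R̄_i)(R_m − R̄_m) = 90.7100  ⇒  Cov = 90.7100 / 5 = 18.1420
Σ(R_m − R̄_m)² = 153.3280  ⇒  Var(R_m) = 153.3280 / 5 = 30.6656
β = Cov / Var(R_m) = 18.1420 / 30.6656 = 0.5916

0.592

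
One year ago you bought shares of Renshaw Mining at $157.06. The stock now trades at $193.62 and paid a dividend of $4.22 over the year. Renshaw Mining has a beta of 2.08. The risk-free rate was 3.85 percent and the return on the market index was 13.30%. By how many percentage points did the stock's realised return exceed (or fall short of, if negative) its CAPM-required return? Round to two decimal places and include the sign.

Realised HPR = (P1 + D1 − P0) / P0 = (193.62 + 4.22 − 157.06) / 157.06 = 40.78 / 157.06 = 25.9646%
MRP = 13.30% − 3.85% = 9.45%
CAPM required = R_f + β·MRP = 3.85% + 2.08 × 9.45% = 23.5060%
α = realised − required = 25.9646% − 23.5060% = +2.46%

+2.46%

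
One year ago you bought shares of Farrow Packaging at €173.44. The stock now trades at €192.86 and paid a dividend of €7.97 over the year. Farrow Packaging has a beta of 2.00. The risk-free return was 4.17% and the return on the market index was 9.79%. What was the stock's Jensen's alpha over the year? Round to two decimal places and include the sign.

+0.38%

Realised HPR = (P1 + D1 − P0) / P0 = (192.86 + 7.97 − 173.44) / 173.44 = 27.39 / 173.44 = 15.7922%
MRP = 9.79% − 4.17% = 5.62%
CAPM required = R_f + β·MRP = 4.17% + 2.00 × 5.62% = 15.4100%
α = realised − required = 15.7922% − 15.4100% = +0.38%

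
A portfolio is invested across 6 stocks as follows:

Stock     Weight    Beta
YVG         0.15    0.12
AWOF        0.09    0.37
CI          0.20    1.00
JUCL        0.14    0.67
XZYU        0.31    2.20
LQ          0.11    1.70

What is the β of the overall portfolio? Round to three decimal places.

1.214

β_P = Σ w_i β_i = 0.15×0.12 + 0.09×0.37 + 0.20×1.00 + 0.14×0.67 + 0.31×2.20 + 0.11×1.70 = 1.2141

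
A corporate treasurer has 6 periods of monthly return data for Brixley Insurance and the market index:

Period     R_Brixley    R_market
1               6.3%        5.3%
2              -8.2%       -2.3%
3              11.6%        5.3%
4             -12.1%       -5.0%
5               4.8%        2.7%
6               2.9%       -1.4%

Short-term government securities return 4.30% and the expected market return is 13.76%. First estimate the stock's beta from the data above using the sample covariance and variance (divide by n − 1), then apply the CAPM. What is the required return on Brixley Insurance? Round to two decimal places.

22.67%

Mean R_i = (6.3 − 8.2 + 11.6 − 12.1 + 4.8 + 2.9) / 6 = 0.8833%
Mean R_m = (5.3 − 2.3 + 5.3 − 5.0 + 2.7 − 1.4) / 6 = 0.7667%
Σ(R_i − R̄_i)(R_m − R̄_m) = 179.0667  ⇒  Cov = 179.0667 / 5 = 35.8133
Σ(R_m − R̄_m)² = 92.1933  ⇒  Var(R_m) = 92.1933 / 5 = 18.4387
β = Cov / Var(R_m) = 35.8133 / 18.4387 = 1.9423
MRP = 13.76% − 4.30% = 9.46%
E(R) = R_f + β × MRP = 4.30% + 1.9423 × 9.46% = 22.67%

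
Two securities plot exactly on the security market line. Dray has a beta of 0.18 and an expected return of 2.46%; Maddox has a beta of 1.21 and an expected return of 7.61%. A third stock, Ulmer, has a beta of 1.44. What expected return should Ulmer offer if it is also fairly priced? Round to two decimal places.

8.76%

MRP (SML slope) = (7.61% − 2.46%) / (1.21 − 0.18) = 5.15% / 1.03 = 5.0000%
R_f (intercept) = 2.46% − 0.18 × 5.0000% = 1.5600%
E(R_Ulmer) = R_f + β × MRP = 1.5600% + 1.44 × 5.0000% = 8.76%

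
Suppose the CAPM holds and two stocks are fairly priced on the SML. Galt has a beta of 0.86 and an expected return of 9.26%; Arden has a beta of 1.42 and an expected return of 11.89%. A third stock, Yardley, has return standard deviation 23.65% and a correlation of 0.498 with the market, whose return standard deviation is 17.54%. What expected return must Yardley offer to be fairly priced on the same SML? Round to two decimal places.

8.37%

MRP = (11.89% − 9.26%) / (1.42 − 0.86) = 4.6964%
R_f = 9.26% − 0.86 × 4.6964% = 5.2211%
β_Yardley = ρ·σ_i/σ_m = 0.498 × 23.65 / 17.54 = 0.6715
E(R_Yardley) = R_f + β × MRP = 5.2211% + 0.6715 × 4.6964% = 8.37%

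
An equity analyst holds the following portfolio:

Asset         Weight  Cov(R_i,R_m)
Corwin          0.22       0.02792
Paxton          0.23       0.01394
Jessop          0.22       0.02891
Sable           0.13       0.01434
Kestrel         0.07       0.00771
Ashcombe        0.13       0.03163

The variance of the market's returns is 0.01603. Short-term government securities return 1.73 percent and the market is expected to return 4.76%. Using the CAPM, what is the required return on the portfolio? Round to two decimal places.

β_Corwin = 0.02792 / 0.01603 = 1.7417
β_Paxton = 0.01394 / 0.01603 = 0.8696
β_Jessop = 0.02891 / 0.01603 = 1.8035
β_Sable = 0.01434 / 0.01603 = 0.8946
β_Kestrel = 0.00771 / 0.01603 = 0.4810
β_Ashcombe = 0.03163 / 0.01603 = 1.9732
β_P = Σ w_i β_i = 0.22×1.7417 + 0.23×0.8696 + 0.22×1.8035 + 0.13×0.8946 + 0.07×0.4810 + 0.13×1.9732 = 1.3864
MRP = 4.76% − 1.73% = 3.03%
E(R_P) = R_f + β_P × MRP = 1.73% + 1.3864 × 3.03% = 5.93%

5.93%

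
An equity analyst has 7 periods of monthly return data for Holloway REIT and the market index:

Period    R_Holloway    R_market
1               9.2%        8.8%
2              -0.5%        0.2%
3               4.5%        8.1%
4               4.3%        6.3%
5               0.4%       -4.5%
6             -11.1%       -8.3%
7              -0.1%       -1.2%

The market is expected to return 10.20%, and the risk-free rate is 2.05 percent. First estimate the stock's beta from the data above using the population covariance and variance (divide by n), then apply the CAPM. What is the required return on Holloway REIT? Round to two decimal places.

Mean R_i = (9.2 − 0.5 + 4.5 + 4.3 + 0.4 − 11.1 − 0.1) / 7 = 0.9571%
Mean R_m = (8.8 + 0.2 + 8.1 + 6.3 − 4.5 − 8.3 − 1.2) / 7 = 1.3429%
Σ(R_i − R̄_i)(R_m − R̄_m) = 225.8529  ⇒  Cov = 225.8529 / 7 = 32.2647
Σ(R_m − R̄_m)² = 260.7371  ⇒  Var(R_m) = 260.7371 / 7 = 37.2482
β = Cov / Var(R_m) = 32.2647 / 37.2482 = 0.8662
MRP = 10.20% − 2.05% = 8.15%
E(R) = R_f + β × MRP = 2.05% + 0.8662 × 8.15% = 9.11%

9.11%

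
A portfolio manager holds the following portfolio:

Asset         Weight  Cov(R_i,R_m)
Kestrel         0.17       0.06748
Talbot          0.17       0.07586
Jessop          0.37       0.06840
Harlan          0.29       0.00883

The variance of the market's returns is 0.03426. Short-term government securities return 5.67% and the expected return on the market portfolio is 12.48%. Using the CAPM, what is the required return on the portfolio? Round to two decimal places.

β_Kestrel = 0.06748 / 0.03426 = 1.9696
β_Talbot = 0.07586 / 0.03426 = 2.2142
β_Jessop = 0.06840 / 0.03426 = 1.9965
β_Harlan = 0.00883 / 0.03426 = 0.2577
β_P = Σ w_i β_i = 0.17×1.9696 + 0.17×2.2142 + 0.37×1.9965 + 0.29×0.2577 = 1.5247
MRP = 12.48% − 5.67% = 6.81%
E(R_P) = R_f + β_P × MRP = 5.67% + 1.5247 × 6.81% = 16.05%

16.05%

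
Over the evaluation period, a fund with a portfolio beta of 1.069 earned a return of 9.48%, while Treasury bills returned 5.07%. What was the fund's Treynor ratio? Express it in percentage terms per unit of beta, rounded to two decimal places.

4.13%

Treynor = (R_P − R_f) / β_P = (9.48% − 5.07%) / 1.0690 = 4.41% / 1.0690 = 4.13%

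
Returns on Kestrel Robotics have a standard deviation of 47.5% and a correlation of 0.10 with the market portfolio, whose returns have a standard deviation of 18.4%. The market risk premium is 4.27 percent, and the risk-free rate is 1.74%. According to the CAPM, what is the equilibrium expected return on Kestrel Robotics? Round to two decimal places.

2.84%

β = ρ × σ_i / σ_m = 0.10 × 47.5% / 18.4% = 0.2582
E(R) = 1.74% + 0.2582 × 4.27% = 2.84%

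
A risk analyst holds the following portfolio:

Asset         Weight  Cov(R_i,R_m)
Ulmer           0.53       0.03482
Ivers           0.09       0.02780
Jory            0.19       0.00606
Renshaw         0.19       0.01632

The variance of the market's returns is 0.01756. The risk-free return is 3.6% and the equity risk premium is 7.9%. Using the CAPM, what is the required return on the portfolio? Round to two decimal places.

β_Ulmer = 0.03482 / 0.01756 = 1.9829
β_Ivers = 0.02780 / 0.01756 = 1.5831
β_Jory = 0.00606 / 0.01756 = 0.3451
β_Renshaw = 0.01632 / 0.01756 = 0.9294
β_P = Σ w_i β_i = 0.53×1.9829 + 0.09×1.5831 + 0.19×0.3451 + 0.19×0.9294 = 1.4356
E(R_P) = R_f + β_P × MRP = 3.6% + 1.4356 × 7.9% = 14.94%

14.94%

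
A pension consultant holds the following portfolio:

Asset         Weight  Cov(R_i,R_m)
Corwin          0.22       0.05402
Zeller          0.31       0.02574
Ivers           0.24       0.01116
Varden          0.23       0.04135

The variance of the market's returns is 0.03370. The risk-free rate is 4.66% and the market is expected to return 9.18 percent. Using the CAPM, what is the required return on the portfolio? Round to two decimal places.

β_Corwin = 0.05402 / 0.03370 = 1.6030
β_Zeller = 0.02574 / 0.03370 = 0.7638
β_Ivers = 0.01116 / 0.03370 = 0.3312
β_Varden = 0.04135 / 0.03370 = 1.2270
β_P = Σ w_i β_i = 0.22×1.6030 + 0.31×0.7638 + 0.24×0.3312 + 0.23×1.2270 = 0.9511
MRP = 9.18% − 4.66% = 4.52%
E(R_P) = R_f + β_P × MRP = 4.66% + 0.9511 × 4.52% = 8.96%

8.96%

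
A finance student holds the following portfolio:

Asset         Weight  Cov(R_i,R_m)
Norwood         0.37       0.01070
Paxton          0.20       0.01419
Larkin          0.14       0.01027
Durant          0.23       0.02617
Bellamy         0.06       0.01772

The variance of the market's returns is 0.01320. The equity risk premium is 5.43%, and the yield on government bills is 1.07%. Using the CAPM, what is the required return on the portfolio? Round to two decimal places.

7.37%

β_Norwood = 0.01070 / 0.01320 = 0.8106
β_Paxton = 0.01419 / 0.01320 = 1.0750
β_Larkin = 0.01027 / 0.01320 = 0.7780
β_Durant = 0.02617 / 0.01320 = 1.9826
β_Bellamy = 0.01772 / 0.01320 = 1.3424
β_P = Σ w_i β_i = 0.37×0.8106 + 0.20×1.0750 + 0.14×0.7780 + 0.23×1.9826 + 0.06×1.3424 = 1.1604
E(R_P) = R_f + β_P × MRP = 1.07% + 1.1604 × 5.43% = 7.37%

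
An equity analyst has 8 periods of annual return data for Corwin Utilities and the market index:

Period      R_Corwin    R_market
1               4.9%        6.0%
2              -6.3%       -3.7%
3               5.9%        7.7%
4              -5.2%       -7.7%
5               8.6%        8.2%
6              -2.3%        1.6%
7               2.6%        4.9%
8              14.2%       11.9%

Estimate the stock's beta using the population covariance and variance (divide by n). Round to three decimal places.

Mean R_i = (4.9 − 6.3 + 5.9 − 5.2 + 8.6 − 2.3 + 2.6 + 14.2) / 8 = 2.8000%
Mean R_m = (6.0 − 3.7 + 7.7 − 7.7 + 8.2 + 1.6 + 4.9 + 11.9) / 8 = 3.6125%
Σ(R_i − R̄_i)(R_m − R̄_m) = 305.8200  ⇒  Cov = 305.8200 / 8 = 38.2275
Σ(R_m − R̄_m)² = 299.2888  ⇒  Var(R_m) = 299.2888 / 8 = 37.4111
β = Cov / Var(R_m) = 38.2275 / 37.4111 = 1.0218

1.022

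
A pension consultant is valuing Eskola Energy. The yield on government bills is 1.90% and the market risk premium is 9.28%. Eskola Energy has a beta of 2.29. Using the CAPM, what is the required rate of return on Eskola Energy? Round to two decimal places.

E(R) = R_f + β × MRP = 1.90% + 2.29 × 9.28% = 23.15%

23.15%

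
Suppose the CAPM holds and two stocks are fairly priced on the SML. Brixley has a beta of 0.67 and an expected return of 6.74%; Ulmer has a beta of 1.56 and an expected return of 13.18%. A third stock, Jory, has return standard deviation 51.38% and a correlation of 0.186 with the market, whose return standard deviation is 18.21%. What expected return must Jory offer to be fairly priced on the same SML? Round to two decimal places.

5.69%

MRP = (13.18% − 6.74%) / (1.56 − 0.67) = 7.2360%
R_f = 6.74% − 0.67 × 7.2360% = 1.8919%
β_Jory = ρ·σ_i/σ_m = 0.186 × 51.38 / 18.21 = 0.5248
E(R_Jory) = R_f + β × MRP = 1.8919% + 0.5248 × 7.2360% = 5.69%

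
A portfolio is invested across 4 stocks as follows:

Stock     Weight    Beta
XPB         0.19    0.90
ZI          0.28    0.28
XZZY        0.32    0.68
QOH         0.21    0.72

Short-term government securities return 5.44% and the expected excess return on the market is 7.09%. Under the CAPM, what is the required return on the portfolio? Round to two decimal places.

9.82%

β_P = Σ w_i β_i = 0.19×0.90 + 0.28×0.28 + 0.32×0.68 + 0.21×0.72 = 0.6182
E(R_P) = R_f + β_P × MRP = 5.44% + 0.6182 × 7.09% = 9.82%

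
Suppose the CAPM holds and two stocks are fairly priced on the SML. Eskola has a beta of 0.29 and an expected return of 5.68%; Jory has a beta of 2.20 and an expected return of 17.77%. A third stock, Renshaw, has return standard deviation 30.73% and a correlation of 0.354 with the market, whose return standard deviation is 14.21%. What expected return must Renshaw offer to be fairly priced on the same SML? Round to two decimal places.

8.69%

MRP = (17.77% − 5.68%) / (2.20 − 0.29) = 6.3298%
R_f = 5.68% − 0.29 × 6.3298% = 3.8444%
β_Renshaw = ρ·σ_i/σ_m = 0.354 × 30.73 / 14.21 = 0.7655
E(R_Renshaw) = R_f + β × MRP = 3.8444% + 0.7655 × 6.3298% = 8.69%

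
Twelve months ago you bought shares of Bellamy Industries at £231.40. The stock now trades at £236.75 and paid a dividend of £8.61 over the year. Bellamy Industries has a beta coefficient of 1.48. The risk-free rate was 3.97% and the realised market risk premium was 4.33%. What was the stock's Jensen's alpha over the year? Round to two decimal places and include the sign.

Realised HPR = (P1 + D1 − P0) / P0 = (236.75 + 8.61 − 231.40) / 231.40 = 13.96 / 231.40 = 6.0328%
CAPM required = R_f + β·MRP = 3.97% + 1.48 × 4.33% = 10.3784%
α = realised − required = 6.0328% − 10.3784% = -4.35%

-4.35%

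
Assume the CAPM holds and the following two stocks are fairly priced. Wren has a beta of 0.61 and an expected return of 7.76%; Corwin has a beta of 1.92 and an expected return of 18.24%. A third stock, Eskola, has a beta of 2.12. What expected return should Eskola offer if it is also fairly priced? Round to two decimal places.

MRP (SML slope) = (18.24% − 7.76%) / (1.92 − 0.61) = 10.48% / 1.31 = 8.0000%
R_f (intercept) = 7.76% − 0.61 × 8.0000% = 2.8800%
E(R_Eskola) = R_f + β × MRP = 2.8800% + 2.12 × 8.0000% = 19.84%

19.84%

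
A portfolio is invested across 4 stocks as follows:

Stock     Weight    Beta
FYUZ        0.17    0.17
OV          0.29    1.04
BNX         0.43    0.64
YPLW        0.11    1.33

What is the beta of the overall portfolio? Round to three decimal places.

0.752

β_P = Σ w_i β_i = 0.17×0.17 + 0.29×1.04 + 0.43×0.64 + 0.11×1.33 = 0.7520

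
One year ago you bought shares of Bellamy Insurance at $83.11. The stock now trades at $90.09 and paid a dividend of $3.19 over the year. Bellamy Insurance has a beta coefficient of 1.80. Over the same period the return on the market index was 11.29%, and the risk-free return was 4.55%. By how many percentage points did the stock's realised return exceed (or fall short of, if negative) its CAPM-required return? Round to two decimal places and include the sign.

-4.45%

Realised HPR = (P1 + D1 − P0) / P0 = (90.09 + 3.19 − 83.11) / 83.11 = 10.17 / 83.11 = 12.2368%
MRP = 11.29% − 4.55% = 6.74%
CAPM required = R_f + β·MRP = 4.55% + 1.80 × 6.74% = 16.6820%
α = realised − required = 12.2368% − 16.6820% = -4.45%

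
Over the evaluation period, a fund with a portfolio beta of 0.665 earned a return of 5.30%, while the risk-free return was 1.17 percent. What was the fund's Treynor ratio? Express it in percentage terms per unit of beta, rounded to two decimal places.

Treynor = (R_P − R_f) / β_P = (5.30% − 1.17%) / 0.6650 = 4.13% / 0.6650 = 6.21%

6.21%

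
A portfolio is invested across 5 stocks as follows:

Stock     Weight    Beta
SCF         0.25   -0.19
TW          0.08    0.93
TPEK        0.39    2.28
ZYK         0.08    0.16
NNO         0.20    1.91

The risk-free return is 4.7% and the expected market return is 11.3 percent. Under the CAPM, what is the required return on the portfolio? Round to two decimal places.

β_P = Σ w_i β_i = 0.25×-0.19 + 0.08×0.93 + 0.39×2.28 + 0.08×0.16 + 0.20×1.91 = 1.3109
MRP = 11.3% − 4.7% = 6.60%
E(R_P) = R_f + β_P × MRP = 4.7% + 1.3109 × 6.6% = 13.35%

13.35%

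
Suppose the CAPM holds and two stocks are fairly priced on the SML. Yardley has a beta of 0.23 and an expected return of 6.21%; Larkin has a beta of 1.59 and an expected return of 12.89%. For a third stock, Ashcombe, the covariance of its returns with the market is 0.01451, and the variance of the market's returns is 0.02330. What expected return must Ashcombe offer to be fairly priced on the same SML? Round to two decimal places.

MRP = (12.89% − 6.21%) / (1.59 − 0.23) = 4.9118%
R_f = 6.21% − 0.23 × 4.9118% = 5.0803%
β_Ashcombe = Cov / Var(R_m) = 0.01451 / 0.02330 = 0.6227
E(R_Ashcombe) = R_f + β × MRP = 5.0803% + 0.6227 × 4.9118% = 8.14%

8.14%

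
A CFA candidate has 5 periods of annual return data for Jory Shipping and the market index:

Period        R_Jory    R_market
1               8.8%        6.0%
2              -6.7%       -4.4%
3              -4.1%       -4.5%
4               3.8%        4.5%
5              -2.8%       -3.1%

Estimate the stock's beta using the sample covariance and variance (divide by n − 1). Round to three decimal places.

1.202

Mean R_i = (8.8 − 6.7 − 4.1 + 3.8 − 2.8) / 5 = -0.2000%
Mean R_m = (6.0 − 4.4 − 4.5 + 4.5 − 3.1) / 5 = -0.3000%
Σ(R_i − R̄_i)(R_m − R̄_m) = 126.2100  ⇒  Cov = 126.2100 / 4 = 31.5525
Σ(R_m − R̄_m)² = 105.0200  ⇒  Var(R_m) = 105.0200 / 4 = 26.2550
β = Cov / Var(R_m) = 31.5525 / 26.2550 = 1.2018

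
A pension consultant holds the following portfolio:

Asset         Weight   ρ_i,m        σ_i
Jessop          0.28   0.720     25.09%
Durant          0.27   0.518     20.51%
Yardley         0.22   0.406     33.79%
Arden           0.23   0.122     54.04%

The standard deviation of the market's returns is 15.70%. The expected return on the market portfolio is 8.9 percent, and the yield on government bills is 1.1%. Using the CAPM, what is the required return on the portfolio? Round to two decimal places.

β_Jessop = 0.720 × 25.09% / 15.70% = 1.1506
β_Durant = 0.518 × 20.51% / 15.70% = 0.6767
β_Yardley = 0.406 × 33.79% / 15.70% = 0.8738
β_Arden = 0.122 × 54.04% / 15.70% = 0.4199
β_P = Σ w_i β_i = 0.28×1.1506 + 0.27×0.6767 + 0.22×0.8738 + 0.23×0.4199 = 0.7937
MRP = 8.9% − 1.1% = 7.80%
E(R_P) = R_f + β_P × MRP = 1.1% + 0.7937 × 7.8% = 7.29%

7.29%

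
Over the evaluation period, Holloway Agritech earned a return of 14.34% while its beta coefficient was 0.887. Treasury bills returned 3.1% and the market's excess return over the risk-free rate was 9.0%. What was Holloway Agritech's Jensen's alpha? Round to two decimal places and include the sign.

+3.26%

CAPM benchmark = R_f + β(R_m − R_f) = 3.1% + 0.887 × 9.0% = 11.0830%
α = actual − benchmark = 14.34% − 11.0830% = +3.26%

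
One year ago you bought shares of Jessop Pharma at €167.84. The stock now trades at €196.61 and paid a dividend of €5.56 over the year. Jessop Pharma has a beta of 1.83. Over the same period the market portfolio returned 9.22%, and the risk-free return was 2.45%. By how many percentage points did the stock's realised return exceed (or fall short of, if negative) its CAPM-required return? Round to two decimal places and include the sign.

+5.61%

Realised HPR = (P1 + D1 − P0) / P0 = (196.61 + 5.56 − 167.84) / 167.84 = 34.33 / 167.84 = 20.4540%
MRP = 9.22% − 2.45% = 6.77%
CAPM required = R_f + β·MRP = 2.45% + 1.83 × 6.77% = 14.8391%
α = realised − required = 20.4540% − 14.8391% = +5.61%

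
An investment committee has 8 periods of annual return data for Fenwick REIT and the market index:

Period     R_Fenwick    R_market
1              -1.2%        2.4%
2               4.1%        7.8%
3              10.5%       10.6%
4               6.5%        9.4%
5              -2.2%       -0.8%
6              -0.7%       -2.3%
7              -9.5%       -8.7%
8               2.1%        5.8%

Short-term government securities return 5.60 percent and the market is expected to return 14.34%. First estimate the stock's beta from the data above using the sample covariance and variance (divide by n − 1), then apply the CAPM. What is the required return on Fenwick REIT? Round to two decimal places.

Mean R_i = (-1.2 + 4.1 + 10.5 + 6.5 − 2.2 − 0.7 − 9.5 + 2.1) / 8 = 1.2000%
Mean R_m = (2.4 + 7.8 + 10.6 + 9.4 − 0.8 − 2.3 − 8.7 + 5.8) / 8 = 3.0250%
Σ(R_i − R̄_i)(R_m − R̄_m) = 270.6600  ⇒  Cov = 270.6600 / 7 = 38.6657
Σ(R_m − R̄_m)² = 309.3750  ⇒  Var(R_m) = 309.3750 / 7 = 44.1964
β = Cov / Var(R_m) = 38.6657 / 44.1964 = 0.8749
MRP = 14.34% − 5.60% = 8.74%
E(R) = R_f + β × MRP = 5.60% + 0.8749 × 8.74% = 13.25%

13.25%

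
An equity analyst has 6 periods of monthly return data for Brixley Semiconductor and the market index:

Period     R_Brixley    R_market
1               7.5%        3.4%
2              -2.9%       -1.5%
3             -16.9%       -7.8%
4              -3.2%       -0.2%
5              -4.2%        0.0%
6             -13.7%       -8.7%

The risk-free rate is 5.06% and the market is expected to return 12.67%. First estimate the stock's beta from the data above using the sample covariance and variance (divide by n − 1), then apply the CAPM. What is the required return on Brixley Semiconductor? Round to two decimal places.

18.37%

Mean R_i = (7.5 − 2.9 − 16.9 − 3.2 − 4.2 − 13.7) / 6 = -5.5667%
Mean R_m = (3.4 − 1.5 − 7.8 − 0.2 + 0.0 − 8.7) / 6 = -2.4667%
Σ(R_i − R̄_i)(R_m − R̄_m) = 199.1133  ⇒  Cov = 199.1133 / 5 = 39.8227
Σ(R_m − R̄_m)² = 113.8733  ⇒  Var(R_m) = 113.8733 / 5 = 22.7747
β = Cov / Var(R_m) = 39.8227 / 22.7747 = 1.7485
MRP = 12.67% − 5.06% = 7.61%
E(R) = R_f + β × MRP = 5.06% + 1.7485 × 7.61% = 18.37%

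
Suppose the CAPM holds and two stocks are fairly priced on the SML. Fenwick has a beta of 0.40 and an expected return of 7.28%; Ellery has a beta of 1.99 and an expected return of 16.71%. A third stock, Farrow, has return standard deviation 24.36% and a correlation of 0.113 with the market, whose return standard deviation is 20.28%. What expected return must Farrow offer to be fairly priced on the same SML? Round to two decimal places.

MRP = (16.71% − 7.28%) / (1.99 − 0.40) = 5.9308%
R_f = 7.28% − 0.40 × 5.9308% = 4.9077%
β_Farrow = ρ·σ_i/σ_m = 0.113 × 24.36 / 20.28 = 0.1357
E(R_Farrow) = R_f + β × MRP = 4.9077% + 0.1357 × 5.9308% = 5.71%

5.71%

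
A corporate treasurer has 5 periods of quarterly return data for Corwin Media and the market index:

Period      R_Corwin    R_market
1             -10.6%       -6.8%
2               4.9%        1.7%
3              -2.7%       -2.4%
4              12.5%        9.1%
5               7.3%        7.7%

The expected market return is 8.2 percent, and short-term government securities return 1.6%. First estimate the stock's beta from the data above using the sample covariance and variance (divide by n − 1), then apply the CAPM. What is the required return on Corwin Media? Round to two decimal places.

Mean R_i = (-10.6 + 4.9 − 2.7 + 12.5 + 7.3) / 5 = 2.2800%
Mean R_m = (-6.8 + 1.7 − 2.4 + 9.1 + 7.7) / 5 = 1.8600%
Σ(R_i − R̄_i)(R_m − R̄_m) = 235.6460  ⇒  Cov = 235.6460 / 4 = 58.9115
Σ(R_m − R̄_m)² = 179.6920  ⇒  Var(R_m) = 179.6920 / 4 = 44.9230
β = Cov / Var(R_m) = 58.9115 / 44.9230 = 1.3114
MRP = 8.2% − 1.6% = 6.60%
E(R) = R_f + β × MRP = 1.6% + 1.3114 × 6.6% = 10.26%

10.26%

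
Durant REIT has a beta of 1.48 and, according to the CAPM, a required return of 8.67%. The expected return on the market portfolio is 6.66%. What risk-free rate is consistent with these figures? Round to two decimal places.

2.47%

E(R) = R_f + β(E(R_m) − R_f) = R_f(1 − β) + β·E(R_m)
8.67% = R_f × (1 − 1.48) + 1.48 × 6.66%
8.67% = R_f × -0.48 + 9.8568%
R_f = (8.67% − 9.8568%) / -0.48 = 2.47%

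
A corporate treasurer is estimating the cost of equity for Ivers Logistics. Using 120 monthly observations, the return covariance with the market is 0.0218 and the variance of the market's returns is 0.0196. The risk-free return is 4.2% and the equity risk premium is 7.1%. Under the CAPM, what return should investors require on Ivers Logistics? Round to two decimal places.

β = Cov(R_i, R_m) / Var(R_m) = 0.0218 / 0.0196 = 1.1122
E(R) = R_f + β × MRP = 4.2% + 1.1122 × 7.1% = 12.10%

12.10%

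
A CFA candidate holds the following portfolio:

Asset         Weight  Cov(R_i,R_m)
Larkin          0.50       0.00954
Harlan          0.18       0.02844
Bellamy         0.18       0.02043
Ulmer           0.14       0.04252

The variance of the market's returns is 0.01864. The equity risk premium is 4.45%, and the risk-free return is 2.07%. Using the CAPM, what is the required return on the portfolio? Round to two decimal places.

β_Larkin = 0.00954 / 0.01864 = 0.5118
β_Harlan = 0.02844 / 0.01864 = 1.5258
β_Bellamy = 0.02043 / 0.01864 = 1.0960
β_Ulmer = 0.04252 / 0.01864 = 2.2811
β_P = Σ w_i β_i = 0.50×0.5118 + 0.18×1.5258 + 0.18×1.0960 + 0.14×2.2811 = 1.0472
E(R_P) = R_f + β_P × MRP = 2.07% + 1.0472 × 4.45% = 6.73%

6.73%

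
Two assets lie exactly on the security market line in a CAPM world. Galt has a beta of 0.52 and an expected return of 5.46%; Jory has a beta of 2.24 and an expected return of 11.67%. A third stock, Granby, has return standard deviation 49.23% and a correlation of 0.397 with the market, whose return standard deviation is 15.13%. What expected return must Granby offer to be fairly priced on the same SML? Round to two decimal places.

MRP = (11.67% − 5.46%) / (2.24 − 0.52) = 3.6105%
R_f = 5.46% − 0.52 × 3.6105% = 3.5825%
β_Granby = ρ·σ_i/σ_m = 0.397 × 49.23 / 15.13 = 1.2918
E(R_Granby) = R_f + β × MRP = 3.5825% + 1.2918 × 3.6105% = 8.25%

8.25%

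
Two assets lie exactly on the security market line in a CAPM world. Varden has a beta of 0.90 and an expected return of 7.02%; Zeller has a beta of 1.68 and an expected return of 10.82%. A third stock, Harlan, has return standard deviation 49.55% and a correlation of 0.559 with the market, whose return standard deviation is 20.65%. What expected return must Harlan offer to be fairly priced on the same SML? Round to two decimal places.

9.17%

MRP = (10.82% − 7.02%) / (1.68 − 0.90) = 4.8718%
R_f = 7.02% − 0.90 × 4.8718% = 2.6354%
β_Harlan = ρ·σ_i/σ_m = 0.559 × 49.55 / 20.65 = 1.3413
E(R_Harlan) = R_f + β × MRP = 2.6354% + 1.3413 × 4.8718% = 9.17%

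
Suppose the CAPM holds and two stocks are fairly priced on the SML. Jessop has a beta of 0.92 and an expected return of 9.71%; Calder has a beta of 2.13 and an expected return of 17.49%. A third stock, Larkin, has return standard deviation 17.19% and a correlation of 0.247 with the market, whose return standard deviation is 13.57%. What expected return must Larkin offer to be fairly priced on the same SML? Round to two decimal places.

MRP = (17.49% − 9.71%) / (2.13 − 0.92) = 6.4298%
R_f = 9.71% − 0.92 × 6.4298% = 3.7946%
β_Larkin = ρ·σ_i/σ_m = 0.247 × 17.19 / 13.57 = 0.3129
E(R_Larkin) = R_f + β × MRP = 3.7946% + 0.3129 × 6.4298% = 5.81%

5.81%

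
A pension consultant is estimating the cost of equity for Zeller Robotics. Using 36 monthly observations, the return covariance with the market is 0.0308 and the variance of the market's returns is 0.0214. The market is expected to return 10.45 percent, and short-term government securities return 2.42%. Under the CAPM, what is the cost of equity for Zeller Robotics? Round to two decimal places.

β = Cov(R_i, R_m) / Var(R_m) = 0.0308 / 0.0214 = 1.4393
MRP = 10.45% − 2.42% = 8.03%
E(R) = R_f + β × MRP = 2.42% + 1.4393 × 8.03% = 13.98%

13.98%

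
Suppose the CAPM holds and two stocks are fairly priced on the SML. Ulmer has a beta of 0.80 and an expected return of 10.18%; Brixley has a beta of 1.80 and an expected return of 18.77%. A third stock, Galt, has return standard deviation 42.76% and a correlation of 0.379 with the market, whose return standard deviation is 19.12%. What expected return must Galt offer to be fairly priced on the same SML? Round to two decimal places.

10.59%

MRP = (18.77% − 10.18%) / (1.80 − 0.80) = 8.5900%
R_f = 10.18% − 0.80 × 8.5900% = 3.3080%
β_Galt = ρ·σ_i/σ_m = 0.379 × 42.76 / 19.12 = 0.8476
E(R_Galt) = R_f + β × MRP = 3.3080% + 0.8476 × 8.5900% = 10.59%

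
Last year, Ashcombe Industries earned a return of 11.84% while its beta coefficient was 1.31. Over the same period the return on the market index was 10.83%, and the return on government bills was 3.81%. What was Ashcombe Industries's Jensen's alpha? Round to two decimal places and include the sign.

-1.17%

Market excess return = 10.83% − 3.81% = 7.02%
CAPM benchmark = R_f + β(R_m − R_f) = 3.81% + 1.31 × 7.02% = 13.0062%
α = actual − benchmark = 11.84% − 13.0062% = -1.17%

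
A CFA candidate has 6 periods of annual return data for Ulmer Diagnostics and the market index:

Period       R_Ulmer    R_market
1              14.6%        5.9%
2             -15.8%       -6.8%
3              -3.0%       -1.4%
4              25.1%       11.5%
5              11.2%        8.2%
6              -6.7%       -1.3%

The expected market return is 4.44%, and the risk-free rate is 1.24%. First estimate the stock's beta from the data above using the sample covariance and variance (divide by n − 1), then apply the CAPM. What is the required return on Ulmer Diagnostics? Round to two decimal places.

8.13%

Mean R_i = (14.6 − 15.8 − 3.0 + 25.1 + 11.2 − 6.7) / 6 = 4.2333%
Mean R_m = (5.9 − 6.8 − 1.4 + 11.5 + 8.2 − 1.3) / 6 = 2.6833%
Σ(R_i − R̄_i)(R_m − R̄_m) = 518.8233  ⇒  Cov = 518.8233 / 5 = 103.7647
Σ(R_m − R̄_m)² = 240.9883  ⇒  Var(R_m) = 240.9883 / 5 = 48.1977
β = Cov / Var(R_m) = 103.7647 / 48.1977 = 2.1529
MRP = 4.44% − 1.24% = 3.20%
E(R) = R_f + β × MRP = 1.24% + 2.1529 × 3.20% = 8.13%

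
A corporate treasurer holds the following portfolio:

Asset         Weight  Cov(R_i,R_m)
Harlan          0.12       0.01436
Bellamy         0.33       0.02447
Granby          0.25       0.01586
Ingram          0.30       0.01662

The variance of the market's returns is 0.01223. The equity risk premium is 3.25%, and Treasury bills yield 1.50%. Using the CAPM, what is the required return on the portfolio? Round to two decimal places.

β_Harlan = 0.01436 / 0.01223 = 1.1742
β_Bellamy = 0.02447 / 0.01223 = 2.0008
β_Granby = 0.01586 / 0.01223 = 1.2968
β_Ingram = 0.01662 / 0.01223 = 1.3590
β_P = Σ w_i β_i = 0.12×1.1742 + 0.33×2.0008 + 0.25×1.2968 + 0.30×1.3590 = 1.5331
E(R_P) = R_f + β_P × MRP = 1.50% + 1.5331 × 3.25% = 6.48%

6.48%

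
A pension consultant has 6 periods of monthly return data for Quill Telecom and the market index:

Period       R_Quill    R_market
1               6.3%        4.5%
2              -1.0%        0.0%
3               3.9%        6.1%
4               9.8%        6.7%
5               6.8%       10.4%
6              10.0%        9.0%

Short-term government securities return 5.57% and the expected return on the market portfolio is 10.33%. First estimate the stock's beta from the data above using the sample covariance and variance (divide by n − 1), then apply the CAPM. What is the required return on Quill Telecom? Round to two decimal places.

Mean R_i = (6.3 − 1.0 + 3.9 + 9.8 + 6.8 + 10.0) / 6 = 5.9667%
Mean R_m = (4.5 + 0.0 + 6.1 + 6.7 + 10.4 + 9.0) / 6 = 6.1167%
Σ(R_i − R̄_i)(R_m − R̄_m) = 59.5433  ⇒  Cov = 59.5433 / 5 = 11.9087
Σ(R_m − R̄_m)² = 67.0283  ⇒  Var(R_m) = 67.0283 / 5 = 13.4057
β = Cov / Var(R_m) = 11.9087 / 13.4057 = 0.8883
MRP = 10.33% − 5.57% = 4.76%
E(R) = R_f + β × MRP = 5.57% + 0.8883 × 4.76% = 9.80%

9.80%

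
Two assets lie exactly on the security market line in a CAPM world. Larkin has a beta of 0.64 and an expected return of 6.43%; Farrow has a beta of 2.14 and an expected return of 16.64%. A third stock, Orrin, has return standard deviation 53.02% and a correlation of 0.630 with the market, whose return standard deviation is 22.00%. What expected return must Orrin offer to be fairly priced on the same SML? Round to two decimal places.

MRP = (16.64% − 6.43%) / (2.14 − 0.64) = 6.8067%
R_f = 6.43% − 0.64 × 6.8067% = 2.0737%
β_Orrin = ρ·σ_i/σ_m = 0.630 × 53.02 / 22.00 = 1.5183
E(R_Orrin) = R_f + β × MRP = 2.0737% + 1.5183 × 6.8067% = 12.41%

12.41%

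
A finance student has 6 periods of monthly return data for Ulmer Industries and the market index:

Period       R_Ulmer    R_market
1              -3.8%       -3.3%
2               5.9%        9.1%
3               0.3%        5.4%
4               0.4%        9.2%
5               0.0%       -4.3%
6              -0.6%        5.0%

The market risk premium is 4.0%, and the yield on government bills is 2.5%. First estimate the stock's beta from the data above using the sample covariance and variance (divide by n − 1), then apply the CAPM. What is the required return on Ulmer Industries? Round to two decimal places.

3.88%

Mean R_i = (-3.8 + 5.9 + 0.3 + 0.4 + 0.0 − 0.6) / 6 = 0.3667%
Mean R_m = (-3.3 + 9.1 + 5.4 + 9.2 − 4.3 + 5.0) / 6 = 3.5167%
Σ(R_i − R̄_i)(R_m − R̄_m) = 60.7933  ⇒  Cov = 60.7933 / 5 = 12.1587
Σ(R_m − R̄_m)² = 176.7883  ⇒  Var(R_m) = 176.7883 / 5 = 35.3577
β = Cov / Var(R_m) = 12.1587 / 35.3577 = 0.3439
E(R) = R_f + β × MRP = 2.5% + 0.3439 × 4.0% = 3.88%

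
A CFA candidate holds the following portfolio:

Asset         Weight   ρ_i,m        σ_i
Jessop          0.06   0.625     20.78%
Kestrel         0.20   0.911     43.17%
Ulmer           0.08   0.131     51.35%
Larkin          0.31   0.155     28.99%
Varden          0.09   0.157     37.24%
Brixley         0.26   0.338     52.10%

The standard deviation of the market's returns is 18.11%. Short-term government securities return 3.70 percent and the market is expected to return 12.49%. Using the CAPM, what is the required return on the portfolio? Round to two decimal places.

β_Jessop = 0.625 × 20.78% / 18.11% = 0.7171
β_Kestrel = 0.911 × 43.17% / 18.11% = 2.1716
β_Ulmer = 0.131 × 51.35% / 18.11% = 0.3714
β_Larkin = 0.155 × 28.99% / 18.11% = 0.2481
β_Varden = 0.157 × 37.24% / 18.11% = 0.3228
β_Brixley = 0.338 × 52.10% / 18.11% = 0.9724
β_P = Σ w_i β_i = 0.06×0.7171 + 0.20×2.1716 + 0.08×0.3714 + 0.31×0.2481 + 0.09×0.3228 + 0.26×0.9724 = 0.8658
MRP = 12.49% − 3.70% = 8.79%
E(R_P) = R_f + β_P × MRP = 3.70% + 0.8658 × 8.79% = 11.31%

11.31%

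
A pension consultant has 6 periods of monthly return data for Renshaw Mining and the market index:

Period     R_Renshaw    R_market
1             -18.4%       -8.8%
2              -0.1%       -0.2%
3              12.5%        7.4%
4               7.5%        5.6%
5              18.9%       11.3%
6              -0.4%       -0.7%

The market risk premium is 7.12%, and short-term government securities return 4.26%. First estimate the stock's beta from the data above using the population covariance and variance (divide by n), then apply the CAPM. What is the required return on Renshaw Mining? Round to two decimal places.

Mean R_i = (-18.4 − 0.1 + 12.5 + 7.5 + 18.9 − 0.4) / 6 = 3.3333%
Mean R_m = (-8.8 − 0.2 + 7.4 + 5.6 + 11.3 − 0.7) / 6 = 2.4333%
Σ(R_i − R̄_i)(R_m − R̄_m) = 461.6233  ⇒  Cov = 461.6233 / 6 = 76.9372
Σ(R_m − R̄_m)² = 256.2533  ⇒  Var(R_m) = 256.2533 / 6 = 42.7089
β = Cov / Var(R_m) = 76.9372 / 42.7089 = 1.8014
E(R) = R_f + β × MRP = 4.26% + 1.8014 × 7.12% = 17.09%

17.09%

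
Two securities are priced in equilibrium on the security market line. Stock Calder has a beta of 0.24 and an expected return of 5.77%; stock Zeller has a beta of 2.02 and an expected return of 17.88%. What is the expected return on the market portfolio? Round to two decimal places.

Both satisfy E(R) = R_f + β·MRP, so the slope of the SML is
MRP = (17.88% − 5.77%) / (2.02 − 0.24) = 12.11% / 1.78 = 6.8034%
R_f = E(R_Calder) − β_Calder·MRP = 5.77% − 0.24 × 6.8034% = 4.1372%
E(R_m) = R_f + MRP = 4.1372% + 6.8034% = 10.94%

10.94%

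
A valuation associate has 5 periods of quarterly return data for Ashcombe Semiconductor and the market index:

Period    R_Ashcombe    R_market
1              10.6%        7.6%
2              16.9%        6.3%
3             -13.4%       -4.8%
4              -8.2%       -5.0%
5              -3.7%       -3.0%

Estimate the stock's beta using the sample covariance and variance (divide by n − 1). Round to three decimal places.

1.964

Mean R_i = (10.6 + 16.9 − 13.4 − 8.2 − 3.7) / 5 = 0.4400%
Mean R_m = (7.6 + 6.3 − 4.8 − 5.0 − 3.0) / 5 = 0.2200%
Σ(R_i − R̄_i)(R_m − R̄_m) = 302.9660  ⇒  Cov = 302.9660 / 4 = 75.7415
Σ(R_m − R̄_m)² = 154.2480  ⇒  Var(R_m) = 154.2480 / 4 = 38.5620
β = Cov / Var(R_m) = 75.7415 / 38.5620 = 1.9641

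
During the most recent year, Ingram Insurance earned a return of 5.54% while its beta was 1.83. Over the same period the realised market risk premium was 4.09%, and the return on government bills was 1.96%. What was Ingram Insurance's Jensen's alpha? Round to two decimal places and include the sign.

CAPM benchmark = R_f + β(R_m − R_f) = 1.96% + 1.83 × 4.09% = 9.4447%
α = actual − benchmark = 5.54% − 9.4447% = -3.90%

-3.90%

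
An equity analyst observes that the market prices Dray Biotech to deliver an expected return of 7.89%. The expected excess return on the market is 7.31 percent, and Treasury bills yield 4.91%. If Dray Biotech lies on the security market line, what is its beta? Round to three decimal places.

0.408

β = (E(R) − R_f) / MRP = (7.89% − 4.91%) / 7.31% = 2.98% / 7.31% = 0.408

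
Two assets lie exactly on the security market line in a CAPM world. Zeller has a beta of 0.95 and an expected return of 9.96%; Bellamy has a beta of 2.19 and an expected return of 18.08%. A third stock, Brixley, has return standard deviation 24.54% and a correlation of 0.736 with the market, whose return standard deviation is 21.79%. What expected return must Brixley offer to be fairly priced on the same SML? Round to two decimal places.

9.17%

MRP = (18.08% − 9.96%) / (2.19 − 0.95) = 6.5484%
R_f = 9.96% − 0.95 × 6.5484% = 3.7390%
β_Brixley = ρ·σ_i/σ_m = 0.736 × 24.54 / 21.79 = 0.8289
E(R_Brixley) = R_f + β × MRP = 3.7390% + 0.8289 × 6.5484% = 9.17%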